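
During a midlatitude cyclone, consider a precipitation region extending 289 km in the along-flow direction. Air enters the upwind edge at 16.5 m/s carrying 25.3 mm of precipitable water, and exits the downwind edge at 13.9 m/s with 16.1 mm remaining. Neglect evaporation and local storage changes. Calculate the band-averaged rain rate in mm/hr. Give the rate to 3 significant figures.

Column moisture flux per unit crosswind length is F = V × PW.
Inflow: F_in = 16.5 × 25.3 = 417.45 mm·m/s
Outflow: F_out = 13.9 × 16.1 = 223.79 mm·m/s
Steady-state rate R = (F_in − F_out)/L = (417.45 − 223.79) / 289000 m = 6.701e-04 mm/s.
R = 6.701e-04 × 3600 = 2.41 mm/hr.

R ≈ 2.41 mm/hr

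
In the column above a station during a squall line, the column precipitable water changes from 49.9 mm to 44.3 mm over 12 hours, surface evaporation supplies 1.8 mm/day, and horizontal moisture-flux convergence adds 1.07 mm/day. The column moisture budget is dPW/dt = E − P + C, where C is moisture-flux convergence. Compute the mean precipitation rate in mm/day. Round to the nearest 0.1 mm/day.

P ≈ 14.1 mm/day

dPW/dt = (44.3 − 49.9) mm / (12/24 day) = -11.200 mm/day.
P = E + C − dPW/dt = 1.8 + (1.07) − (-11.200) = 14.1 mm/day.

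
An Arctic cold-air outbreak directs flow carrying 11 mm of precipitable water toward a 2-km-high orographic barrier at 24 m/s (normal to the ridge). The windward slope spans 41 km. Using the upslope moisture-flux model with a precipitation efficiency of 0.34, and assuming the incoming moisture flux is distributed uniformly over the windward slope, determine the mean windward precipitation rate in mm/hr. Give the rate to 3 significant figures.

R ≈ 7.88 mm/hr

Incoming column moisture flux per unit ridge length: F = V × PW = 24 × 11 = 264 mm·m/s.
Spread over the 41 km slope with efficiency ε = 0.34: R = ε·F/W = 0.34 × 264 / 41000 m = 2.189e-03 mm/s.
R = 2.189e-03 × 3600 = 7.88 mm/hr.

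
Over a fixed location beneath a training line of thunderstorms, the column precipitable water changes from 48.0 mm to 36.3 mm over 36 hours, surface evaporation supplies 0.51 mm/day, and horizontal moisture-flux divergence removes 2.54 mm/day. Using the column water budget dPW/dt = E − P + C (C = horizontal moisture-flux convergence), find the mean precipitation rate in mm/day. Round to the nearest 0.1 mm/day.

dPW/dt = (36.3 − 48.0) mm / (36/24 day) = -7.800 mm/day.
P = E + C − dPW/dt = 0.51 + (-2.54) − (-7.800) = 5.8 mm/day.

P ≈ 5.8 mm/day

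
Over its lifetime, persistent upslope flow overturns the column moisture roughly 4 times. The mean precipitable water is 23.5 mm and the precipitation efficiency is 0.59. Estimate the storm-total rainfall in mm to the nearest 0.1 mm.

rainfall ≈ 55.5 mm

Each cycle deposits ε × PW = 0.59 × 23.5 = 13.865 mm.
Over 4 cycles: 4 × 13.865 = 55.5 mm.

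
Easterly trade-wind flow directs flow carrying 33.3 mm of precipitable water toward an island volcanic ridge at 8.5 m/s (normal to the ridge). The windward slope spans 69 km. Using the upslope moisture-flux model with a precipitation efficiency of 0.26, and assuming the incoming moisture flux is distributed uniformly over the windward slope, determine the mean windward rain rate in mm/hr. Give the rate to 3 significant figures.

R ≈ 3.84 mm/hr

Incoming column moisture flux per unit ridge length: F = V × PW = 8.5 × 33.3 = 283.05 mm·m/s.
Spread over the 69 km slope with efficiency ε = 0.26: R = ε·F/W = 0.26 × 283.05 / 69000 m = 1.067e-03 mm/s.
R = 1.067e-03 × 3600 = 3.84 mm/hr.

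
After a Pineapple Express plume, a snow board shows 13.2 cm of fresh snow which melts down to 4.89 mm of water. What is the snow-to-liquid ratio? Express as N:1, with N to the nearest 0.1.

ratio ≈ 27.0

Ratio = snow depth / SWE = 132 mm / 4.89 mm = 27.0, i.e. 27.0:1.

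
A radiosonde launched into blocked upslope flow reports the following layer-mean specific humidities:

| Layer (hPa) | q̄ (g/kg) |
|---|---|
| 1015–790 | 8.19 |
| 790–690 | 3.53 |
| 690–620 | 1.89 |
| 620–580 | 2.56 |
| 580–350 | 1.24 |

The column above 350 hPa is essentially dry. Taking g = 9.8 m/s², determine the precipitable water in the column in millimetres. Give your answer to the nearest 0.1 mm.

Precipitable water is the column-integrated vapour mass per unit area: PW = (1/g) Σ q̄ Δp, with q in kg/kg and Δp in Pa (1 kg/m² of water = 1 mm).
Layer 1015–790 hPa: Δp = 225 hPa = 22500 Pa, q̄ = 0.00819 kg/kg → 0.00819 × 22500 / 9.8 = 18.80 mm
Layer 790–690 hPa: Δp = 100 hPa = 10000 Pa, q̄ = 0.00353 kg/kg → 0.00353 × 10000 / 9.8 = 3.60 mm
Layer 690–620 hPa: Δp = 70 hPa = 7000 Pa, q̄ = 0.00189 kg/kg → 0.00189 × 7000 / 9.8 = 1.35 mm
Layer 620–580 hPa: Δp = 40 hPa = 4000 Pa, q̄ = 0.00256 kg/kg → 0.00256 × 4000 / 9.8 = 1.04 mm
Layer 580–350 hPa: Δp = 230 hPa = 23000 Pa, q̄ = 0.00124 kg/kg → 0.00124 × 23000 / 9.8 = 2.91 mm
PW = 18.80 + 3.60 + 1.35 + 1.04 + 2.91 = 27.70 ≈ 27.7 mm.

PW ≈ 27.7 mm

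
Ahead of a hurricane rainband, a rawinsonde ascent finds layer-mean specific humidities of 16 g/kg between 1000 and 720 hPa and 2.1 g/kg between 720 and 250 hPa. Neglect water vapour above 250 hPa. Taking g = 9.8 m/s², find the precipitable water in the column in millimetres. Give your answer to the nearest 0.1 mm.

PW ≈ 55.8 mm

Precipitable water is the column-integrated vapour mass per unit area: PW = (1/g) Σ q̄ Δp, with q in kg/kg and Δp in Pa (1 kg/m² of water = 1 mm).
Layer 1000–720 hPa: Δp = 280 hPa = 28000 Pa, q̄ = 0.016 kg/kg → 0.016 × 28000 / 9.8 = 45.71 mm
Layer 720–250 hPa: Δp = 470 hPa = 47000 Pa, q̄ = 0.0021 kg/kg → 0.0021 × 47000 / 9.8 = 10.07 mm
PW = 45.71 + 10.07 = 55.78 ≈ 55.8 mm.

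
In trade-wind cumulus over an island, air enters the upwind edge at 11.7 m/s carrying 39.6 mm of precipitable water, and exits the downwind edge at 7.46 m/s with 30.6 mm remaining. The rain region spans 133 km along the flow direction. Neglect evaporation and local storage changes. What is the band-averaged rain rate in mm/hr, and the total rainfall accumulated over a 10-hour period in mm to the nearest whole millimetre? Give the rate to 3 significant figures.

Column moisture flux per unit crosswind length is F = V × PW.
Inflow: F_in = 11.7 × 39.6 = 463.32 mm·m/s
Outflow: F_out = 7.46 × 30.6 = 228.276 mm·m/s
Steady-state rate R = (F_in − F_out)/L = (463.32 − 228.276) / 133000 m = 1.767e-03 mm/s.
R = 1.767e-03 × 3600 = 6.36 mm/hr.
Over 10 h: total = 6.36 × 10 = 63.6 ≈ 64 mm.

R ≈ 6.36 mm/hr; total ≈ 64 mm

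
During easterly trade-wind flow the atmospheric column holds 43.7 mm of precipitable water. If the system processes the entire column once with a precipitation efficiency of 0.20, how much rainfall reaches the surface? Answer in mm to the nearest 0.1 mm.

Rainfall = ε × PW = 0.20 × 43.7 = 8.7 mm.

rainfall ≈ 8.7 mm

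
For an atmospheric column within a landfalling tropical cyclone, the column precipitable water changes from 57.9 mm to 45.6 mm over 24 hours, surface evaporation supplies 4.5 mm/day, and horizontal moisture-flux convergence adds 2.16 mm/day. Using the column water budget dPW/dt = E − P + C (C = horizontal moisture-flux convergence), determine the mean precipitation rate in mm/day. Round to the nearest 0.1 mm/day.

dPW/dt = (45.6 − 57.9) mm / (24/24 day) = -12.300 mm/day.
P = E + C − dPW/dt = 4.5 + (2.16) − (-12.300) = 19.0 mm/day.

P ≈ 19.0 mm/day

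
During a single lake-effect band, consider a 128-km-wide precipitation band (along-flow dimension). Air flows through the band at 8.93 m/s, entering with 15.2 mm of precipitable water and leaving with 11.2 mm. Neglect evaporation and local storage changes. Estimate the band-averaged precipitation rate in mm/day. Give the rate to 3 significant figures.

Column moisture flux per unit crosswind length is F = V × PW.
Inflow: F_in = 8.93 × 15.2 = 135.736 mm·m/s
Outflow: F_out = 8.93 × 11.2 = 100.016 mm·m/s
Steady-state rate R = (F_in − F_out)/L = (135.736 − 100.016) / 128000 m = 2.791e-04 mm/s.
R = 2.791e-04 × 3600 × 24 = 24.1 mm/day.

R ≈ 24.1 mm/day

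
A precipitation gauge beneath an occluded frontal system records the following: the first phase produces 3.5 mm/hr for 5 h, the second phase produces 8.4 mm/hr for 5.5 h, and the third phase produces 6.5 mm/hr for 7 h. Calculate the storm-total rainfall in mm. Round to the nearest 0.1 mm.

total ≈ 109.2 mm

Total = Σ Rᵢ Δtᵢ = 3.5 × 5 + 8.4 × 5.5 + 6.5 × 7
      = 17.5 + 46.2 + 45.5 = 109.2 mm.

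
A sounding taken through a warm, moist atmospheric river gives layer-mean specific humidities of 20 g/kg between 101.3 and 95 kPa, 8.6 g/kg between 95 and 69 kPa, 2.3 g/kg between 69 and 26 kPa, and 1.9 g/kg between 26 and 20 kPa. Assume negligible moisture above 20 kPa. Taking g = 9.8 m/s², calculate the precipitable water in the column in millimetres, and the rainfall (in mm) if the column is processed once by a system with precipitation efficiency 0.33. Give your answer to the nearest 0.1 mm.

Precipitable water is the column-integrated vapour mass per unit area: PW = (1/g) Σ q̄ Δp, with q in kg/kg and Δp in Pa (1 kg/m² of water = 1 mm).
Layer 101.3–95 kPa: Δp = 63 hPa = 6300 Pa, q̄ = 0.02 kg/kg → 0.02 × 6300 / 9.8 = 12.86 mm
Layer 95–69 kPa: Δp = 260 hPa = 26000 Pa, q̄ = 0.0086 kg/kg → 0.0086 × 26000 / 9.8 = 22.82 mm
Layer 69–26 kPa: Δp = 430 hPa = 43000 Pa, q̄ = 0.0023 kg/kg → 0.0023 × 43000 / 9.8 = 10.09 mm
Layer 26–20 kPa: Δp = 60 hPa = 6000 Pa, q̄ = 0.0019 kg/kg → 0.0019 × 6000 / 9.8 = 1.16 mm
PW = 12.86 + 22.82 + 10.09 + 1.16 = 46.93 ≈ 46.9 mm.
Rainfall = ε × PW = 0.33 × 46.9 = 15.5 mm.

PW ≈ 46.9 mm; rainfall ≈ 15.5 mm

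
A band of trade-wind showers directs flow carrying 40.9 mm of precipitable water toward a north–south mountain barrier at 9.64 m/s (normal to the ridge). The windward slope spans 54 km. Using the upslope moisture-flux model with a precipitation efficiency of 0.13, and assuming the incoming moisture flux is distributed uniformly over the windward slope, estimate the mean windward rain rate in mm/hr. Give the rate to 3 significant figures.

Incoming column moisture flux per unit ridge length: F = V × PW = 9.64 × 40.9 = 394.276 mm·m/s.
Spread over the 54 km slope with efficiency ε = 0.13: R = ε·F/W = 0.13 × 394.276 / 54000 m = 9.492e-04 mm/s.
R = 9.492e-04 × 3600 = 3.42 mm/hr.

R ≈ 3.42 mm/hr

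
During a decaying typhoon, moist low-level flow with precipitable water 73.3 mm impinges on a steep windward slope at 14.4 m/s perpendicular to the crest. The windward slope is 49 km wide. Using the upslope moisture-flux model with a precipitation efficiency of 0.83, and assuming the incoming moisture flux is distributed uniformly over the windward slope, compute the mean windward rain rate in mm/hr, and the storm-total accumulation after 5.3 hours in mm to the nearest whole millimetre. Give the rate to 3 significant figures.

Incoming column moisture flux per unit ridge length: F = V × PW = 14.4 × 73.3 = 1055.52 mm·m/s.
Spread over the 49 km slope with efficiency ε = 0.83: R = ε·F/W = 0.83 × 1055.52 / 49000 m = 1.788e-02 mm/s.
R = 1.788e-02 × 3600 = 64.4 mm/hr.
Over 5.3 h: total = 64.4 × 5.3 = 341.32 ≈ 341 mm.

R ≈ 64.4 mm/hr; total ≈ 341 mm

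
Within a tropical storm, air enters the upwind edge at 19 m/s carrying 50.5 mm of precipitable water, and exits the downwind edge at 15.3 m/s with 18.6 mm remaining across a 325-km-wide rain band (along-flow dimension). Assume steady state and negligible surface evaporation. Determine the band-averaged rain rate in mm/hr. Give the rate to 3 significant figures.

R ≈ 7.48 mm/hr

Column moisture flux per unit crosswind length is F = V × PW.
Inflow: F_in = 19 × 50.5 = 959.5 mm·m/s
Outflow: F_out = 15.3 × 18.6 = 284.58 mm·m/s
Steady-state rate R = (F_in − F_out)/L = (959.5 − 284.58) / 325000 m = 2.077e-03 mm/s.
R = 2.077e-03 × 3600 = 7.48 mm/hr.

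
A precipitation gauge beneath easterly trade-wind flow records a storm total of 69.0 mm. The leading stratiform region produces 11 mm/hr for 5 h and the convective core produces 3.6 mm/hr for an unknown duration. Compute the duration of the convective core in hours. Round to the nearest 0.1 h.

duration ≈ 3.9 h

Known phases: 11 × 5 = 55 mm.
Remaining depth = 69.0 − 55 = 14 mm.
Duration = 14 / 3.6 = 3.9 h.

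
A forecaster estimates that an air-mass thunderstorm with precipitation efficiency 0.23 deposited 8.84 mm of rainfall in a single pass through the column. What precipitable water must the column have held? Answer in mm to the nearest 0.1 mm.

PW = rainfall / ε = 8.84 / 0.23 = 38.4 mm.

PW ≈ 38.4 mm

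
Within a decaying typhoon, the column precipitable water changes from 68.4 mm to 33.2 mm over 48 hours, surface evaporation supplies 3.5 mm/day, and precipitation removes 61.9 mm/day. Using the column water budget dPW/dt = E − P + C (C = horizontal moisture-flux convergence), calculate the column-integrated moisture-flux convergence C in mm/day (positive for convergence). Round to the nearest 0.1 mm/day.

C ≈ 40.8 mm/day

dPW/dt = (33.2 − 68.4) mm / (48/24 day) = -17.600 mm/day.
C = dPW/dt − E + P = (-17.600) − 3.5 + 61.9 = 40.8 mm/day.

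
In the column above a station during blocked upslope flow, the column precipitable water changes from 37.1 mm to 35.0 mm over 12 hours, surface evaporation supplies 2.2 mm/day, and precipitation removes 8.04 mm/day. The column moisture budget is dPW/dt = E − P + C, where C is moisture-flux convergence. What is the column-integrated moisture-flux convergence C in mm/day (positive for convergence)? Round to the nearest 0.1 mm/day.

dPW/dt = (35.0 − 37.1) mm / (12/24 day) = -4.200 mm/day.
C = dPW/dt − E + P = (-4.200) − 2.2 + 8.04 = 1.6 mm/day.

C ≈ 1.6 mm/day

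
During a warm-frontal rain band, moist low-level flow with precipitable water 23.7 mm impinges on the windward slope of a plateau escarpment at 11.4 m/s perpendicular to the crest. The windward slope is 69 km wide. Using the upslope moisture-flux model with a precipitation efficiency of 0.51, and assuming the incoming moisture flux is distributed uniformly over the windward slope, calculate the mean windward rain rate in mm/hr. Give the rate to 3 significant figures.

Incoming column moisture flux per unit ridge length: F = V × PW = 11.4 × 23.7 = 270.18 mm·m/s.
Spread over the 69 km slope with efficiency ε = 0.51: R = ε·F/W = 0.51 × 270.18 / 69000 m = 1.997e-03 mm/s.
R = 1.997e-03 × 3600 = 7.19 mm/hr.

R ≈ 7.19 mm/hr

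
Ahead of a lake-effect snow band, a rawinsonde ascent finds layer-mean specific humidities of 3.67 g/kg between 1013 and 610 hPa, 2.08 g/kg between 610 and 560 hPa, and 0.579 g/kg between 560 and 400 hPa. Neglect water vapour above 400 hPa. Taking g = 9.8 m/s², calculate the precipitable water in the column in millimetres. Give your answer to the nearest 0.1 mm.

Precipitable water is the column-integrated vapour mass per unit area: PW = (1/g) Σ q̄ Δp, with q in kg/kg and Δp in Pa (1 kg/m² of water = 1 mm).
Layer 1013–610 hPa: Δp = 403 hPa = 40300 Pa, q̄ = 0.00367 kg/kg → 0.00367 × 40300 / 9.8 = 15.09 mm
Layer 610–560 hPa: Δp = 50 hPa = 5000 Pa, q̄ = 0.00208 kg/kg → 0.00208 × 5000 / 9.8 = 1.06 mm
Layer 560–400 hPa: Δp = 160 hPa = 16000 Pa, q̄ = 0.000579 kg/kg → 0.000579 × 16000 / 9.8 = 0.95 mm
PW = 15.09 + 1.06 + 0.95 = 17.10 ≈ 17.1 mm.

PW ≈ 17.1 mm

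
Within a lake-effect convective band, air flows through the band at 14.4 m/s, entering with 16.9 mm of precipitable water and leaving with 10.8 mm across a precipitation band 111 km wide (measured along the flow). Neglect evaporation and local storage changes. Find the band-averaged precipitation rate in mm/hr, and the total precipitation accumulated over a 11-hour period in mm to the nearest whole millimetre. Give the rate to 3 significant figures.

Column moisture flux per unit crosswind length is F = V × PW.
Inflow: F_in = 14.4 × 16.9 = 243.36 mm·m/s
Outflow: F_out = 14.4 × 10.8 = 155.52 mm·m/s
Steady-state rate R = (F_in − F_out)/L = (243.36 − 155.52) / 111000 m = 7.914e-04 mm/s.
R = 7.914e-04 × 3600 = 2.85 mm/hr.
Over 11 h: total = 2.85 × 11 = 31.35 ≈ 31 mm.

R ≈ 2.85 mm/hr; total ≈ 31 mm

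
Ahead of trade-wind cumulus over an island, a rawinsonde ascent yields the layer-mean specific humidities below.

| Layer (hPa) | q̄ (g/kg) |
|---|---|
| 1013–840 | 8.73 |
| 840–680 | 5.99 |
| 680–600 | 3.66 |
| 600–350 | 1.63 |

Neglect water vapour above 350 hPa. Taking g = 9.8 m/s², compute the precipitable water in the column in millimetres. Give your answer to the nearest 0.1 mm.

Precipitable water is the column-integrated vapour mass per unit area: PW = (1/g) Σ q̄ Δp, with q in kg/kg and Δp in Pa (1 kg/m² of water = 1 mm).
Layer 1013–840 hPa: Δp = 173 hPa = 17300 Pa, q̄ = 0.00873 kg/kg → 0.00873 × 17300 / 9.8 = 15.41 mm
Layer 840–680 hPa: Δp = 160 hPa = 16000 Pa, q̄ = 0.00599 kg/kg → 0.00599 × 16000 / 9.8 = 9.78 mm
Layer 680–600 hPa: Δp = 80 hPa = 8000 Pa, q̄ = 0.00366 kg/kg → 0.00366 × 8000 / 9.8 = 2.99 mm
Layer 600–350 hPa: Δp = 250 hPa = 25000 Pa, q̄ = 0.00163 kg/kg → 0.00163 × 25000 / 9.8 = 4.16 mm
PW = 15.41 + 9.78 + 2.99 + 4.16 = 32.34 ≈ 32.3 mm.

PW ≈ 32.3 mm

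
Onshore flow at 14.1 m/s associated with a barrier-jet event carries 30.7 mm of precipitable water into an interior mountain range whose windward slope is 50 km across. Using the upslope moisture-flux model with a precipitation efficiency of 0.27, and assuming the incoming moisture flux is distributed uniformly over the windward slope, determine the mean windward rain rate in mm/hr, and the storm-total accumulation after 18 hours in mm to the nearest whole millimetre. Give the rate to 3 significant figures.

Incoming column moisture flux per unit ridge length: F = V × PW = 14.1 × 30.7 = 432.87 mm·m/s.
Spread over the 50 km slope with efficiency ε = 0.27: R = ε·F/W = 0.27 × 432.87 / 50000 m = 2.337e-03 mm/s.
R = 2.337e-03 × 3600 = 8.41 mm/hr.
Over 18 h: total = 8.41 × 18 = 151.38 ≈ 151 mm.

R ≈ 8.41 mm/hr; total ≈ 151 mm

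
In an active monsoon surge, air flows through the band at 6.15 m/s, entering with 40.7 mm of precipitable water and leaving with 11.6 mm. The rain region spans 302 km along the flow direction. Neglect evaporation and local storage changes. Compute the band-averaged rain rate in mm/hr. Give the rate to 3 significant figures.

Column moisture flux per unit crosswind length is F = V × PW.
Inflow: F_in = 6.15 × 40.7 = 250.305 mm·m/s
Outflow: F_out = 6.15 × 11.6 = 71.34 mm·m/s
Steady-state rate R = (F_in − F_out)/L = (250.305 − 71.34) / 302000 m = 5.926e-04 mm/s.
R = 5.926e-04 × 3600 = 2.13 mm/hr.

R ≈ 2.13 mm/hr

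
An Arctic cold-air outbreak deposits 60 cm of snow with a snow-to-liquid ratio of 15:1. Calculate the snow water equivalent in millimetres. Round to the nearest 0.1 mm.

SWE = snow depth / ratio = 60 cm / 15 = 4.000 cm = 40.0 mm.

SWE ≈ 40.0 mm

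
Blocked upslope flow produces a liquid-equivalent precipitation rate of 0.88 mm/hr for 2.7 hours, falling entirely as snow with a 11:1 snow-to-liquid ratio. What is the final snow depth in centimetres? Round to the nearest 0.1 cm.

Liquid-equivalent depth = 0.88 × 2.7 = 2.376 mm.
Snow depth = 2.376 mm × 11 = 26.136 mm = 2.6 cm.

snow depth ≈ 2.6 cm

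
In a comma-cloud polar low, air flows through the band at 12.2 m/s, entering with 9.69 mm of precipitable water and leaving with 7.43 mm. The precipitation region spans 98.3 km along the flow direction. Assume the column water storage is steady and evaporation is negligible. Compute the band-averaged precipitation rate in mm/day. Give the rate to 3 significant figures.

Column moisture flux per unit crosswind length is F = V × PW.
Inflow: F_in = 12.2 × 9.69 = 118.218 mm·m/s
Outflow: F_out = 12.2 × 7.43 = 90.646 mm·m/s
Steady-state rate R = (F_in − F_out)/L = (118.218 − 90.646) / 98300 m = 2.805e-04 mm/s.
R = 2.805e-04 × 3600 × 24 = 24.2 mm/day.

R ≈ 24.2 mm/day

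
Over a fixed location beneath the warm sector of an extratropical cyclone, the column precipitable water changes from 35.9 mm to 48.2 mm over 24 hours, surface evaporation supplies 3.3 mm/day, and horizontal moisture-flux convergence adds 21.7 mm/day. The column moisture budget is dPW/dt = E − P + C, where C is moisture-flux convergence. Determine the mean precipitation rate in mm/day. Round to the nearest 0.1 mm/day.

dPW/dt = (48.2 − 35.9) mm / (24/24 day) = +12.300 mm/day.
P = E + C − dPW/dt = 3.3 + (21.7) − (+12.300) = 12.7 mm/day.

P ≈ 12.7 mm/day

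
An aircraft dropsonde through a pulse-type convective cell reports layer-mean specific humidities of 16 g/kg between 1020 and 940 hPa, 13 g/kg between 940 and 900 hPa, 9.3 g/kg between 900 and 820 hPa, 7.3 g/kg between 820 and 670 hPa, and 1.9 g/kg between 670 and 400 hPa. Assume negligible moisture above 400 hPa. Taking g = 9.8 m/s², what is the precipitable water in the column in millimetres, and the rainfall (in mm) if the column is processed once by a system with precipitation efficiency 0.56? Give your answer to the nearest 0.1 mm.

Precipitable water is the column-integrated vapour mass per unit area: PW = (1/g) Σ q̄ Δp, with q in kg/kg and Δp in Pa (1 kg/m² of water = 1 mm).
Layer 1020–940 hPa: Δp = 80 hPa = 8000 Pa, q̄ = 0.016 kg/kg → 0.016 × 8000 / 9.8 = 13.06 mm
Layer 940–900 hPa: Δp = 40 hPa = 4000 Pa, q̄ = 0.013 kg/kg → 0.013 × 4000 / 9.8 = 5.31 mm
Layer 900–820 hPa: Δp = 80 hPa = 8000 Pa, q̄ = 0.0093 kg/kg → 0.0093 × 8000 / 9.8 = 7.59 mm
Layer 820–670 hPa: Δp = 150 hPa = 15000 Pa, q̄ = 0.0073 kg/kg → 0.0073 × 15000 / 9.8 = 11.17 mm
Layer 670–400 hPa: Δp = 270 hPa = 27000 Pa, q̄ = 0.0019 kg/kg → 0.0019 × 27000 / 9.8 = 5.23 mm
PW = 13.06 + 5.31 + 7.59 + 11.17 + 5.23 = 42.36 ≈ 42.4 mm.
Rainfall = ε × PW = 0.56 × 42.4 = 23.7 mm.

PW ≈ 42.4 mm; rainfall ≈ 23.7 mm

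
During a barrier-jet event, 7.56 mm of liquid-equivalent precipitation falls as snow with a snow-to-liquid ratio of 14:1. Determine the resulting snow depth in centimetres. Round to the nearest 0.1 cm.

snow depth ≈ 10.6 cm

Snow depth = liquid × ratio = 7.56 mm × 14 = 105.84 mm = 10.6 cm.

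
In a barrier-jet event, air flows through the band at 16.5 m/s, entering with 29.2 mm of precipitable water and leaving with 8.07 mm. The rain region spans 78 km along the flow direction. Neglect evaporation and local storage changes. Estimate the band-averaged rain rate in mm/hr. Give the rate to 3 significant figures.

Column moisture flux per unit crosswind length is F = V × PW.
Inflow: F_in = 16.5 × 29.2 = 481.8 mm·m/s
Outflow: F_out = 16.5 × 8.07 = 133.155 mm·m/s
Steady-state rate R = (F_in − F_out)/L = (481.8 − 133.155) / 78000 m = 4.470e-03 mm/s.
R = 4.470e-03 × 3600 = 16.1 mm/hr.

R ≈ 16.1 mm/hr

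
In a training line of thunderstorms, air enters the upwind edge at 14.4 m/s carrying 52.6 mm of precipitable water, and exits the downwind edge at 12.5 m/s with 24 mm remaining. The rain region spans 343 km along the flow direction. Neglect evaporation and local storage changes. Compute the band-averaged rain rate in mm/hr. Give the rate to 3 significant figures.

R ≈ 4.80 mm/hr

Column moisture flux per unit crosswind length is F = V × PW.
Inflow: F_in = 14.4 × 52.6 = 757.44 mm·m/s
Outflow: F_out = 12.5 × 24 = 300 mm·m/s
Steady-state rate R = (F_in − F_out)/L = (757.44 − 300) / 343000 m = 1.334e-03 mm/s.
R = 1.334e-03 × 3600 = 4.80 mm/hr.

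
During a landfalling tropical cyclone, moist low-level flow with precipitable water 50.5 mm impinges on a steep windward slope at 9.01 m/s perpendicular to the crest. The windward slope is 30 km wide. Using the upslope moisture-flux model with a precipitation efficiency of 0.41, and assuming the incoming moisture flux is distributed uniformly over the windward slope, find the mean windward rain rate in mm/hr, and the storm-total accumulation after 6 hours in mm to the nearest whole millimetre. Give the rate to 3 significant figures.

R ≈ 22.4 mm/hr; total ≈ 134 mm

Incoming column moisture flux per unit ridge length: F = V × PW = 9.01 × 50.5 = 455.005 mm·m/s.
Spread over the 30 km slope with efficiency ε = 0.41: R = ε·F/W = 0.41 × 455.005 / 30000 m = 6.218e-03 mm/s.
R = 6.218e-03 × 3600 = 22.4 mm/hr.
Over 6 h: total = 22.4 × 6 = 134.4 ≈ 134 mm.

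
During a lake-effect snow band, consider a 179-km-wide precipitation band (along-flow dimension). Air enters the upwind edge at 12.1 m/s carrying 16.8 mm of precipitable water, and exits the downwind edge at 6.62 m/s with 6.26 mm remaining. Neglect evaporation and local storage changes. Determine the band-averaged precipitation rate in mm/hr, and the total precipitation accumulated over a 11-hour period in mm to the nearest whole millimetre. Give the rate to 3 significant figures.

Column moisture flux per unit crosswind length is F = V × PW.
Inflow: F_in = 12.1 × 16.8 = 203.28 mm·m/s
Outflow: F_out = 6.62 × 6.26 = 41.4412 mm·m/s
Steady-state rate R = (F_in − F_out)/L = (203.28 − 41.4412) / 179000 m = 9.041e-04 mm/s.
R = 9.041e-04 × 3600 = 3.25 mm/hr.
Over 11 h: total = 3.25 × 11 = 35.75 ≈ 36 mm.

R ≈ 3.25 mm/hr; total ≈ 36 mm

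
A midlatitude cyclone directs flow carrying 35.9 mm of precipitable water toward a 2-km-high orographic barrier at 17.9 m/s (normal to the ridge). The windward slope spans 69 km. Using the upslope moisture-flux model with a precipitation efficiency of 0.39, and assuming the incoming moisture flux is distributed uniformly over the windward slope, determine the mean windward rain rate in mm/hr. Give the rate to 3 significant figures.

R ≈ 13.1 mm/hr

Incoming column moisture flux per unit ridge length: F = V × PW = 17.9 × 35.9 = 642.61 mm·m/s.
Spread over the 69 km slope with efficiency ε = 0.39: R = ε·F/W = 0.39 × 642.61 / 69000 m = 3.632e-03 mm/s.
R = 3.632e-03 × 3600 = 13.1 mm/hr.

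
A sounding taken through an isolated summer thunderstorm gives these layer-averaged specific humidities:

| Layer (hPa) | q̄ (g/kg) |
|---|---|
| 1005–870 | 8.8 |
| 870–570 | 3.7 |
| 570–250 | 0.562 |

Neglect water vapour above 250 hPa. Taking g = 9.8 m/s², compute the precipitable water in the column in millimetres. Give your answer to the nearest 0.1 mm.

PW ≈ 25.3 mm

Precipitable water is the column-integrated vapour mass per unit area: PW = (1/g) Σ q̄ Δp, with q in kg/kg and Δp in Pa (1 kg/m² of water = 1 mm).
Layer 1005–870 hPa: Δp = 135 hPa = 13500 Pa, q̄ = 0.0088 kg/kg → 0.0088 × 13500 / 9.8 = 12.12 mm
Layer 870–570 hPa: Δp = 300 hPa = 30000 Pa, q̄ = 0.0037 kg/kg → 0.0037 × 30000 / 9.8 = 11.33 mm
Layer 570–250 hPa: Δp = 320 hPa = 32000 Pa, q̄ = 0.000562 kg/kg → 0.000562 × 32000 / 9.8 = 1.84 mm
PW = 12.12 + 11.33 + 1.84 = 25.29 ≈ 25.3 mm.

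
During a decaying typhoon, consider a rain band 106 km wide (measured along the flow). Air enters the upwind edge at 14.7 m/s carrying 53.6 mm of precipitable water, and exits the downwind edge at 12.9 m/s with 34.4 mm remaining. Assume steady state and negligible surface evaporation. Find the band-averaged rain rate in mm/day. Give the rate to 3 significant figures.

Column moisture flux per unit crosswind length is F = V × PW.
Inflow: F_in = 14.7 × 53.6 = 787.92 mm·m/s
Outflow: F_out = 12.9 × 34.4 = 443.76 mm·m/s
Steady-state rate R = (F_in − F_out)/L = (787.92 − 443.76) / 106000 m = 3.247e-03 mm/s.
R = 3.247e-03 × 3600 × 24 = 281 mm/day.

R ≈ 281 mm/day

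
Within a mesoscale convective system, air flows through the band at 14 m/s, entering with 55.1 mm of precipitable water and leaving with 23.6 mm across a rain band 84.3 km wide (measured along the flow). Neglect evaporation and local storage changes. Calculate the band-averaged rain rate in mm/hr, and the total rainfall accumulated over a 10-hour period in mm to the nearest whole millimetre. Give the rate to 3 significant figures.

R ≈ 18.8 mm/hr; total ≈ 188 mm

Column moisture flux per unit crosswind length is F = V × PW.
Inflow: F_in = 14 × 55.1 = 771.4 mm·m/s
Outflow: F_out = 14 × 23.6 = 330.4 mm·m/s
Steady-state rate R = (F_in − F_out)/L = (771.4 − 330.4) / 84300 m = 5.231e-03 mm/s.
R = 5.231e-03 × 3600 = 18.8 mm/hr.
Over 10 h: total = 18.8 × 10 = 188 mm.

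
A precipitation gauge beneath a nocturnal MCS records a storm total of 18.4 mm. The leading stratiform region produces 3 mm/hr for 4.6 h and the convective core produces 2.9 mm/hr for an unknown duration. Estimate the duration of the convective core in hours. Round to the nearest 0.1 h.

Known phases: 3 × 4.6 = 13.8 mm.
Remaining depth = 18.4 − 13.8 = 4.6 mm.
Duration = 4.6 / 2.9 = 1.6 h.

duration ≈ 1.6 h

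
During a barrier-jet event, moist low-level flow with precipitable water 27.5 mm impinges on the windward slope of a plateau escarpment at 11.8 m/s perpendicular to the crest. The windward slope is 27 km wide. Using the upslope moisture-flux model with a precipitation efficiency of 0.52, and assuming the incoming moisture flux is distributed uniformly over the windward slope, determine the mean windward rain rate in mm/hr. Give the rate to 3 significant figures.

R ≈ 22.5 mm/hr

Incoming column moisture flux per unit ridge length: F = V × PW = 11.8 × 27.5 = 324.5 mm·m/s.
Spread over the 27 km slope with efficiency ε = 0.52: R = ε·F/W = 0.52 × 324.5 / 27000 m = 6.250e-03 mm/s.
R = 6.250e-03 × 3600 = 22.5 mm/hr.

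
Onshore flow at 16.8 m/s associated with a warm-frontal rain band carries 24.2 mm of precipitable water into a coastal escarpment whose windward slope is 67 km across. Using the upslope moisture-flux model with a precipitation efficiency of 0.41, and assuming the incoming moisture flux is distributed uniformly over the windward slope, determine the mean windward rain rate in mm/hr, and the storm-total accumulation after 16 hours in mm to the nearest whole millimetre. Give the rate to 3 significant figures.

R ≈ 8.96 mm/hr; total ≈ 143 mm

Incoming column moisture flux per unit ridge length: F = V × PW = 16.8 × 24.2 = 406.56 mm·m/s.
Spread over the 67 km slope with efficiency ε = 0.41: R = ε·F/W = 0.41 × 406.56 / 67000 m = 2.488e-03 mm/s.
R = 2.488e-03 × 3600 = 8.96 mm/hr.
Over 16 h: total = 8.96 × 16 = 143.36 ≈ 143 mm.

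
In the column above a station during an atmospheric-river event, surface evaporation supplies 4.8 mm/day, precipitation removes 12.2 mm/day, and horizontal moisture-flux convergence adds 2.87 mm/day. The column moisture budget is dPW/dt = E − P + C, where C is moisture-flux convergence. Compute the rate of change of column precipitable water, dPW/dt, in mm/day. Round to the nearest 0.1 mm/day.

dPW/dt ≈ -4.5 mm/day

dPW/dt = E − P + C = 4.8 − 12.2 + (2.87) = -4.5 mm/day.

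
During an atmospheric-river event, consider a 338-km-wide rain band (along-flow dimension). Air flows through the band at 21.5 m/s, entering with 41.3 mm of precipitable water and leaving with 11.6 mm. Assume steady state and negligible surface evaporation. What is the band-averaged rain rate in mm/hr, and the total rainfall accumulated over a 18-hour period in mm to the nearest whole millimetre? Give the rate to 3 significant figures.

R ≈ 6.80 mm/hr; total ≈ 122 mm

Column moisture flux per unit crosswind length is F = V × PW.
Inflow: F_in = 21.5 × 41.3 = 887.95 mm·m/s
Outflow: F_out = 21.5 × 11.6 = 249.4 mm·m/s
Steady-state rate R = (F_in − F_out)/L = (887.95 − 249.4) / 338000 m = 1.889e-03 mm/s.
R = 1.889e-03 × 3600 = 6.80 mm/hr.
Over 18 h: total = 6.80 × 18 = 122.4 ≈ 122 mm.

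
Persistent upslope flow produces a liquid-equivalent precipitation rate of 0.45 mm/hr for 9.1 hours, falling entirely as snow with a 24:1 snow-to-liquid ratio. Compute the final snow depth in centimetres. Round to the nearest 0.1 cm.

Liquid-equivalent depth = 0.45 × 9.1 = 4.095 mm.
Snow depth = 4.095 mm × 24 = 98.28 mm = 9.8 cm.

snow depth ≈ 9.8 cm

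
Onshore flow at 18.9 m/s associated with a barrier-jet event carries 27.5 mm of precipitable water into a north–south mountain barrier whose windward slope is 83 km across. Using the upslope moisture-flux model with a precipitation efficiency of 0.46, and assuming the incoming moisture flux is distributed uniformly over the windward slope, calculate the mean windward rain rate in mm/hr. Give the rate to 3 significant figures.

Incoming column moisture flux per unit ridge length: F = V × PW = 18.9 × 27.5 = 519.75 mm·m/s.
Spread over the 83 km slope with efficiency ε = 0.46: R = ε·F/W = 0.46 × 519.75 / 83000 m = 2.881e-03 mm/s.
R = 2.881e-03 × 3600 = 10.4 mm/hr.

R ≈ 10.4 mm/hr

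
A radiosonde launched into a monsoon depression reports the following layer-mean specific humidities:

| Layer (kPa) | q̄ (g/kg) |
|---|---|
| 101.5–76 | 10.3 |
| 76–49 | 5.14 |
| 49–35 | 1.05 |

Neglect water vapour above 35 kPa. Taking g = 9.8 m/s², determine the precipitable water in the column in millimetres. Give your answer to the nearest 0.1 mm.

Precipitable water is the column-integrated vapour mass per unit area: PW = (1/g) Σ q̄ Δp, with q in kg/kg and Δp in Pa (1 kg/m² of water = 1 mm).
Layer 101.5–76 kPa: Δp = 255 hPa = 25500 Pa, q̄ = 0.0103 kg/kg → 0.0103 × 25500 / 9.8 = 26.80 mm
Layer 76–49 kPa: Δp = 270 hPa = 27000 Pa, q̄ = 0.00514 kg/kg → 0.00514 × 27000 / 9.8 = 14.16 mm
Layer 49–35 kPa: Δp = 140 hPa = 14000 Pa, q̄ = 0.00105 kg/kg → 0.00105 × 14000 / 9.8 = 1.50 mm
PW = 26.80 + 14.16 + 1.50 = 42.46 ≈ 42.5 mm.

PW ≈ 42.5 mm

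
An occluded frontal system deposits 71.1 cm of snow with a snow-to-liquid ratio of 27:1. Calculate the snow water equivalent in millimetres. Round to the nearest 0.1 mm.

SWE = snow depth / ratio = 71.1 cm / 27 = 2.633 cm = 26.3 mm.

SWE ≈ 26.3 mm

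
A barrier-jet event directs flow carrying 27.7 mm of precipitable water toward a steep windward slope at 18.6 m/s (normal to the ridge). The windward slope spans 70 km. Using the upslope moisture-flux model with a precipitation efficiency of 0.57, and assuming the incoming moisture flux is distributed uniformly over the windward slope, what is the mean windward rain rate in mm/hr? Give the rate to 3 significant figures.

Incoming column moisture flux per unit ridge length: F = V × PW = 18.6 × 27.7 = 515.22 mm·m/s.
Spread over the 70 km slope with efficiency ε = 0.57: R = ε·F/W = 0.57 × 515.22 / 70000 m = 4.195e-03 mm/s.
R = 4.195e-03 × 3600 = 15.1 mm/hr.

R ≈ 15.1 mm/hr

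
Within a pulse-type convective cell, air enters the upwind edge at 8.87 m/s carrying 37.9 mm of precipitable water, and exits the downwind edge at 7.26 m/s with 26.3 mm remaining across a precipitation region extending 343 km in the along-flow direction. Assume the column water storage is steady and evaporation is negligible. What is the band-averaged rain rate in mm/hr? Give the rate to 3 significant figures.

R ≈ 1.52 mm/hr

Column moisture flux per unit crosswind length is F = V × PW.
Inflow: F_in = 8.87 × 37.9 = 336.173 mm·m/s
Outflow: F_out = 7.26 × 26.3 = 190.938 mm·m/s
Steady-state rate R = (F_in − F_out)/L = (336.173 − 190.938) / 343000 m = 4.234e-04 mm/s.
R = 4.234e-04 × 3600 = 1.52 mm/hr.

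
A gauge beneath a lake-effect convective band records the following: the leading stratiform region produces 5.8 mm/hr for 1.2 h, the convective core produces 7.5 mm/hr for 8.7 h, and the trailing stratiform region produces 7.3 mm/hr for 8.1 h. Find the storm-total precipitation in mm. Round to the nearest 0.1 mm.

total ≈ 131.3 mm

Total = Σ Rᵢ Δtᵢ = 5.8 × 1.2 + 7.5 × 8.7 + 7.3 × 8.1
      = 6.96 + 65.25 + 59.13 = 131.3 mm.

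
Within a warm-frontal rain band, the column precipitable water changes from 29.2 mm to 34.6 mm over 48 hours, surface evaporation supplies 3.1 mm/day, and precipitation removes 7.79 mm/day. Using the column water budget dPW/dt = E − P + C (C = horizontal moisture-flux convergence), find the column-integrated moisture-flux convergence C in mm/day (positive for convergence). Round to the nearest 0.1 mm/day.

dPW/dt = (34.6 − 29.2) mm / (48/24 day) = +2.700 mm/day.
C = dPW/dt − E + P = (+2.700) − 3.1 + 7.79 = 7.4 mm/day.

C ≈ 7.4 mm/day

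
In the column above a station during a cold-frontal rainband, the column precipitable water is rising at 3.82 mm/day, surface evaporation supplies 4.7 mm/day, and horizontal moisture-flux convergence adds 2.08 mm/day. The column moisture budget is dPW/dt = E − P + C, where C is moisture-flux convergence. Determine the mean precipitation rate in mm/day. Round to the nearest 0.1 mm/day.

dPW/dt = +3.82 mm/day.
P = E + C − dPW/dt = 4.7 + (2.08) − (+3.82) = 3.0 mm/day.

P ≈ 3.0 mm/day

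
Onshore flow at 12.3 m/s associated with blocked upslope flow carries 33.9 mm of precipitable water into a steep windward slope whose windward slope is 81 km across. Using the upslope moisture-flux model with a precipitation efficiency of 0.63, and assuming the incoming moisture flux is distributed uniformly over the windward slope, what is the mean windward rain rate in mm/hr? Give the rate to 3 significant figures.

Incoming column moisture flux per unit ridge length: F = V × PW = 12.3 × 33.9 = 416.97 mm·m/s.
Spread over the 81 km slope with efficiency ε = 0.63: R = ε·F/W = 0.63 × 416.97 / 81000 m = 3.243e-03 mm/s.
R = 3.243e-03 × 3600 = 11.7 mm/hr.

R ≈ 11.7 mm/hr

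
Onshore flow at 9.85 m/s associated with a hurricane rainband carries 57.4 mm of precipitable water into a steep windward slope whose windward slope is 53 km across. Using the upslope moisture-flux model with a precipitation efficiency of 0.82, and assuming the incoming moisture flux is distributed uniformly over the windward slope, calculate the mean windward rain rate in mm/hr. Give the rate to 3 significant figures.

R ≈ 31.5 mm/hr

Incoming column moisture flux per unit ridge length: F = V × PW = 9.85 × 57.4 = 565.39 mm·m/s.
Spread over the 53 km slope with efficiency ε = 0.82: R = ε·F/W = 0.82 × 565.39 / 53000 m = 8.748e-03 mm/s.
R = 8.748e-03 × 3600 = 31.5 mm/hr.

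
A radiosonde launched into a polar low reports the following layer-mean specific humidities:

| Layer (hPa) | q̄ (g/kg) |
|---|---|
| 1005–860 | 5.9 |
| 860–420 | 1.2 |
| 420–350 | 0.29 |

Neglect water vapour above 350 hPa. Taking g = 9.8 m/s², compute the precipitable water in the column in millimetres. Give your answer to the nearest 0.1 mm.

PW ≈ 14.3 mm

Precipitable water is the column-integrated vapour mass per unit area: PW = (1/g) Σ q̄ Δp, with q in kg/kg and Δp in Pa (1 kg/m² of water = 1 mm).
Layer 1005–860 hPa: Δp = 145 hPa = 14500 Pa, q̄ = 0.0059 kg/kg → 0.0059 × 14500 / 9.8 = 8.73 mm
Layer 860–420 hPa: Δp = 440 hPa = 44000 Pa, q̄ = 0.0012 kg/kg → 0.0012 × 44000 / 9.8 = 5.39 mm
Layer 420–350 hPa: Δp = 70 hPa = 7000 Pa, q̄ = 0.00029 kg/kg → 0.00029 × 7000 / 9.8 = 0.21 mm
PW = 8.73 + 5.39 + 0.21 = 14.33 ≈ 14.3 mm.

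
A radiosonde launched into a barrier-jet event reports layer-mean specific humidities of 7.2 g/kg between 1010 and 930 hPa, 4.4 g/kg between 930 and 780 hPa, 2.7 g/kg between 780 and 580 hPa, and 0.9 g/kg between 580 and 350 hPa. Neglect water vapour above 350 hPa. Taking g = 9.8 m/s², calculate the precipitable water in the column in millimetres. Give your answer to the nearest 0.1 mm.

PW ≈ 20.2 mm

Precipitable water is the column-integrated vapour mass per unit area: PW = (1/g) Σ q̄ Δp, with q in kg/kg and Δp in Pa (1 kg/m² of water = 1 mm).
Layer 1010–930 hPa: Δp = 80 hPa = 8000 Pa, q̄ = 0.0072 kg/kg → 0.0072 × 8000 / 9.8 = 5.88 mm
Layer 930–780 hPa: Δp = 150 hPa = 15000 Pa, q̄ = 0.0044 kg/kg → 0.0044 × 15000 / 9.8 = 6.73 mm
Layer 780–580 hPa: Δp = 200 hPa = 20000 Pa, q̄ = 0.0027 kg/kg → 0.0027 × 20000 / 9.8 = 5.51 mm
Layer 580–350 hPa: Δp = 230 hPa = 23000 Pa, q̄ = 0.0009 kg/kg → 0.0009 × 23000 / 9.8 = 2.11 mm
PW = 5.88 + 6.73 + 5.51 + 2.11 = 20.23 ≈ 20.2 mm.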